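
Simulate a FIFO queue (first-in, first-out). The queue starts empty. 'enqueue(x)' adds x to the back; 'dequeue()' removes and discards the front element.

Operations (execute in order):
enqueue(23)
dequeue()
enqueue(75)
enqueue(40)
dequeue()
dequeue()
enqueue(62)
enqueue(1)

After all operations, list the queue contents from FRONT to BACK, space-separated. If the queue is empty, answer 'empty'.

Answer: 62 1

Derivation:
enqueue(23): [23]
dequeue(): []
enqueue(75): [75]
enqueue(40): [75, 40]
dequeue(): [40]
dequeue(): []
enqueue(62): [62]
enqueue(1): [62, 1]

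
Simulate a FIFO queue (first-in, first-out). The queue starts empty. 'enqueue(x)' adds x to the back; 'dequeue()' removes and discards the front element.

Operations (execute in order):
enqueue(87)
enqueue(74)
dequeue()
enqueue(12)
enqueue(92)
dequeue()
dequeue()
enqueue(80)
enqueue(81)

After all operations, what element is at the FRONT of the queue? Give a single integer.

enqueue(87): queue = [87]
enqueue(74): queue = [87, 74]
dequeue(): queue = [74]
enqueue(12): queue = [74, 12]
enqueue(92): queue = [74, 12, 92]
dequeue(): queue = [12, 92]
dequeue(): queue = [92]
enqueue(80): queue = [92, 80]
enqueue(81): queue = [92, 80, 81]

Answer: 92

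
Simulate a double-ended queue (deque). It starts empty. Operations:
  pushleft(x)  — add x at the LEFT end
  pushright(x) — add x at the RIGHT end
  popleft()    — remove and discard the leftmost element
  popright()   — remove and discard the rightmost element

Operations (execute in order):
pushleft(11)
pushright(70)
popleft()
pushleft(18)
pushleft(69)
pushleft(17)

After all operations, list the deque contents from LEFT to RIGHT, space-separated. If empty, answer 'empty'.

Answer: 17 69 18 70

Derivation:
pushleft(11): [11]
pushright(70): [11, 70]
popleft(): [70]
pushleft(18): [18, 70]
pushleft(69): [69, 18, 70]
pushleft(17): [17, 69, 18, 70]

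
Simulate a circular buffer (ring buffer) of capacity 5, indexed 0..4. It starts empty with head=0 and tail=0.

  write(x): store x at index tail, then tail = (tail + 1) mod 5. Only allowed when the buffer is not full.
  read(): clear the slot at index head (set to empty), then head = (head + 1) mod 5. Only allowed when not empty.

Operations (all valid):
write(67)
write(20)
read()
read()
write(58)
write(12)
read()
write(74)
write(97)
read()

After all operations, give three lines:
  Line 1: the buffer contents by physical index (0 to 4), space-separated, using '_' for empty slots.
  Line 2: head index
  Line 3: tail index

write(67): buf=[67 _ _ _ _], head=0, tail=1, size=1
write(20): buf=[67 20 _ _ _], head=0, tail=2, size=2
read(): buf=[_ 20 _ _ _], head=1, tail=2, size=1
read(): buf=[_ _ _ _ _], head=2, tail=2, size=0
write(58): buf=[_ _ 58 _ _], head=2, tail=3, size=1
write(12): buf=[_ _ 58 12 _], head=2, tail=4, size=2
read(): buf=[_ _ _ 12 _], head=3, tail=4, size=1
write(74): buf=[_ _ _ 12 74], head=3, tail=0, size=2
write(97): buf=[97 _ _ 12 74], head=3, tail=1, size=3
read(): buf=[97 _ _ _ 74], head=4, tail=1, size=2

Answer: 97 _ _ _ 74
4
1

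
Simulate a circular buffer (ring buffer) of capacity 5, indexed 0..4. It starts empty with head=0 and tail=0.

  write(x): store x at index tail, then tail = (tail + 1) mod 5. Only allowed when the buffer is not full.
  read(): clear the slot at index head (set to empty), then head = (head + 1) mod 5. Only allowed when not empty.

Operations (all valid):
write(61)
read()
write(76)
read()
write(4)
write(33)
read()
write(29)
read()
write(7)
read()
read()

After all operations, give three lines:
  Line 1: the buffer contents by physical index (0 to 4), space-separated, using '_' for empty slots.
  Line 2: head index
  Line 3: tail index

Answer: _ _ _ _ _
1
1

Derivation:
write(61): buf=[61 _ _ _ _], head=0, tail=1, size=1
read(): buf=[_ _ _ _ _], head=1, tail=1, size=0
write(76): buf=[_ 76 _ _ _], head=1, tail=2, size=1
read(): buf=[_ _ _ _ _], head=2, tail=2, size=0
write(4): buf=[_ _ 4 _ _], head=2, tail=3, size=1
write(33): buf=[_ _ 4 33 _], head=2, tail=4, size=2
read(): buf=[_ _ _ 33 _], head=3, tail=4, size=1
write(29): buf=[_ _ _ 33 29], head=3, tail=0, size=2
read(): buf=[_ _ _ _ 29], head=4, tail=0, size=1
write(7): buf=[7 _ _ _ 29], head=4, tail=1, size=2
read(): buf=[7 _ _ _ _], head=0, tail=1, size=1
read(): buf=[_ _ _ _ _], head=1, tail=1, size=0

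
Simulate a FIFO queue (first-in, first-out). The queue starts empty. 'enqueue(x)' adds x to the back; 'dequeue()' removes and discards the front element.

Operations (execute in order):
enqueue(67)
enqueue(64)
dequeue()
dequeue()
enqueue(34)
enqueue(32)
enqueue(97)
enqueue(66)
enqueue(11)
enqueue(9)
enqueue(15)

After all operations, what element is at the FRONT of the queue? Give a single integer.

enqueue(67): queue = [67]
enqueue(64): queue = [67, 64]
dequeue(): queue = [64]
dequeue(): queue = []
enqueue(34): queue = [34]
enqueue(32): queue = [34, 32]
enqueue(97): queue = [34, 32, 97]
enqueue(66): queue = [34, 32, 97, 66]
enqueue(11): queue = [34, 32, 97, 66, 11]
enqueue(9): queue = [34, 32, 97, 66, 11, 9]
enqueue(15): queue = [34, 32, 97, 66, 11, 9, 15]

Answer: 34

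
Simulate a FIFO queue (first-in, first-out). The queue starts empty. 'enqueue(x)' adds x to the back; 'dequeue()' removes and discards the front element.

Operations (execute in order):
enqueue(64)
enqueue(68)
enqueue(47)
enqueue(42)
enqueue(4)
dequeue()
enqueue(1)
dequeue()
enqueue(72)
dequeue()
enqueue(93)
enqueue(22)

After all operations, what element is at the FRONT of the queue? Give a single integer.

enqueue(64): queue = [64]
enqueue(68): queue = [64, 68]
enqueue(47): queue = [64, 68, 47]
enqueue(42): queue = [64, 68, 47, 42]
enqueue(4): queue = [64, 68, 47, 42, 4]
dequeue(): queue = [68, 47, 42, 4]
enqueue(1): queue = [68, 47, 42, 4, 1]
dequeue(): queue = [47, 42, 4, 1]
enqueue(72): queue = [47, 42, 4, 1, 72]
dequeue(): queue = [42, 4, 1, 72]
enqueue(93): queue = [42, 4, 1, 72, 93]
enqueue(22): queue = [42, 4, 1, 72, 93, 22]

Answer: 42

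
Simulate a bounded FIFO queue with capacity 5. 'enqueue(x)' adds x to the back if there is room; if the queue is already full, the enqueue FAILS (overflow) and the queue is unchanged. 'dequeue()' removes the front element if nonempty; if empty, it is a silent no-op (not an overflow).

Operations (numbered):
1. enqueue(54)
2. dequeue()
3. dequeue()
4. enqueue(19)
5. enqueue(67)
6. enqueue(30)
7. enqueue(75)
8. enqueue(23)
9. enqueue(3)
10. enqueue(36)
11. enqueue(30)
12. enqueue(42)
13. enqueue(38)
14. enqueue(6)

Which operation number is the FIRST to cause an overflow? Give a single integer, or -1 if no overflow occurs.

Answer: 9

Derivation:
1. enqueue(54): size=1
2. dequeue(): size=0
3. dequeue(): empty, no-op, size=0
4. enqueue(19): size=1
5. enqueue(67): size=2
6. enqueue(30): size=3
7. enqueue(75): size=4
8. enqueue(23): size=5
9. enqueue(3): size=5=cap → OVERFLOW (fail)
10. enqueue(36): size=5=cap → OVERFLOW (fail)
11. enqueue(30): size=5=cap → OVERFLOW (fail)
12. enqueue(42): size=5=cap → OVERFLOW (fail)
13. enqueue(38): size=5=cap → OVERFLOW (fail)
14. enqueue(6): size=5=cap → OVERFLOW (fail)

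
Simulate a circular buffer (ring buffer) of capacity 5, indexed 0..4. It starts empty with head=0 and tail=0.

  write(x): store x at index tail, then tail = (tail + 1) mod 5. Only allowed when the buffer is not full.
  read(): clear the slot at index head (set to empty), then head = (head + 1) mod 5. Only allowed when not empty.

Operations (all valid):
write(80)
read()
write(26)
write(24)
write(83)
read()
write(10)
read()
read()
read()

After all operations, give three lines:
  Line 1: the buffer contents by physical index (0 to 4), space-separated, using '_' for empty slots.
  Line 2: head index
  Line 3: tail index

write(80): buf=[80 _ _ _ _], head=0, tail=1, size=1
read(): buf=[_ _ _ _ _], head=1, tail=1, size=0
write(26): buf=[_ 26 _ _ _], head=1, tail=2, size=1
write(24): buf=[_ 26 24 _ _], head=1, tail=3, size=2
write(83): buf=[_ 26 24 83 _], head=1, tail=4, size=3
read(): buf=[_ _ 24 83 _], head=2, tail=4, size=2
write(10): buf=[_ _ 24 83 10], head=2, tail=0, size=3
read(): buf=[_ _ _ 83 10], head=3, tail=0, size=2
read(): buf=[_ _ _ _ 10], head=4, tail=0, size=1
read(): buf=[_ _ _ _ _], head=0, tail=0, size=0

Answer: _ _ _ _ _
0
0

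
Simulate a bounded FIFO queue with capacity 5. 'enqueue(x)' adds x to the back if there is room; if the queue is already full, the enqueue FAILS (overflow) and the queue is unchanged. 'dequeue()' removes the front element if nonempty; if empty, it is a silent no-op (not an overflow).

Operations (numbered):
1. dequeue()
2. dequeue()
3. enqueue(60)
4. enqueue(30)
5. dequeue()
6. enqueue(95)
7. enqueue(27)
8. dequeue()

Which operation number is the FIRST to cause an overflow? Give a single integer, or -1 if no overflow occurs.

1. dequeue(): empty, no-op, size=0
2. dequeue(): empty, no-op, size=0
3. enqueue(60): size=1
4. enqueue(30): size=2
5. dequeue(): size=1
6. enqueue(95): size=2
7. enqueue(27): size=3
8. dequeue(): size=2

Answer: -1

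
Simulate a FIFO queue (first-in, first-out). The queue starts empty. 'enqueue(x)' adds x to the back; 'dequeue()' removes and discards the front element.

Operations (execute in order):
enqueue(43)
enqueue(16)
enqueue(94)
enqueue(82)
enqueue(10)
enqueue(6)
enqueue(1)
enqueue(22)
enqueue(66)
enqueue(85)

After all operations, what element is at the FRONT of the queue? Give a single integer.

Answer: 43

Derivation:
enqueue(43): queue = [43]
enqueue(16): queue = [43, 16]
enqueue(94): queue = [43, 16, 94]
enqueue(82): queue = [43, 16, 94, 82]
enqueue(10): queue = [43, 16, 94, 82, 10]
enqueue(6): queue = [43, 16, 94, 82, 10, 6]
enqueue(1): queue = [43, 16, 94, 82, 10, 6, 1]
enqueue(22): queue = [43, 16, 94, 82, 10, 6, 1, 22]
enqueue(66): queue = [43, 16, 94, 82, 10, 6, 1, 22, 66]
enqueue(85): queue = [43, 16, 94, 82, 10, 6, 1, 22, 66, 85]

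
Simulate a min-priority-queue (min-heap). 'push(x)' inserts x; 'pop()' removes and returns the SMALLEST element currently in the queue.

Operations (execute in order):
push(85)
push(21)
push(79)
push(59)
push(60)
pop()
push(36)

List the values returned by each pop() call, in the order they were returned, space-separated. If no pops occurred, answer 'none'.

Answer: 21

Derivation:
push(85): heap contents = [85]
push(21): heap contents = [21, 85]
push(79): heap contents = [21, 79, 85]
push(59): heap contents = [21, 59, 79, 85]
push(60): heap contents = [21, 59, 60, 79, 85]
pop() → 21: heap contents = [59, 60, 79, 85]
push(36): heap contents = [36, 59, 60, 79, 85]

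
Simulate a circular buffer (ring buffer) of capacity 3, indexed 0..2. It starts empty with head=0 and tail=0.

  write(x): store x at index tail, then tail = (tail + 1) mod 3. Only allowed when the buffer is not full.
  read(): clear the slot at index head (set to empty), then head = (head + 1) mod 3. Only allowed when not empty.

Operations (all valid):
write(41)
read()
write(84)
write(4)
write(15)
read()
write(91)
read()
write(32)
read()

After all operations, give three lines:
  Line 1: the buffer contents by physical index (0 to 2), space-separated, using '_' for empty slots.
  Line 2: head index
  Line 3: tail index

Answer: _ 91 32
1
0

Derivation:
write(41): buf=[41 _ _], head=0, tail=1, size=1
read(): buf=[_ _ _], head=1, tail=1, size=0
write(84): buf=[_ 84 _], head=1, tail=2, size=1
write(4): buf=[_ 84 4], head=1, tail=0, size=2
write(15): buf=[15 84 4], head=1, tail=1, size=3
read(): buf=[15 _ 4], head=2, tail=1, size=2
write(91): buf=[15 91 4], head=2, tail=2, size=3
read(): buf=[15 91 _], head=0, tail=2, size=2
write(32): buf=[15 91 32], head=0, tail=0, size=3
read(): buf=[_ 91 32], head=1, tail=0, size=2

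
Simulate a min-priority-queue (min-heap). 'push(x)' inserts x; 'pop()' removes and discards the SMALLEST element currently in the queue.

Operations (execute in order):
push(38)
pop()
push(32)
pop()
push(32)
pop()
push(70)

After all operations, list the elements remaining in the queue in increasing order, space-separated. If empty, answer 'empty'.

Answer: 70

Derivation:
push(38): heap contents = [38]
pop() → 38: heap contents = []
push(32): heap contents = [32]
pop() → 32: heap contents = []
push(32): heap contents = [32]
pop() → 32: heap contents = []
push(70): heap contents = [70]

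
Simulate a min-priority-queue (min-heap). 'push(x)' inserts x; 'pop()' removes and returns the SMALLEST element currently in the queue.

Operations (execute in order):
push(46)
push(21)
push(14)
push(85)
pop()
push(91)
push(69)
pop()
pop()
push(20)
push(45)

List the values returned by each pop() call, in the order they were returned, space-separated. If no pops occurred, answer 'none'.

push(46): heap contents = [46]
push(21): heap contents = [21, 46]
push(14): heap contents = [14, 21, 46]
push(85): heap contents = [14, 21, 46, 85]
pop() → 14: heap contents = [21, 46, 85]
push(91): heap contents = [21, 46, 85, 91]
push(69): heap contents = [21, 46, 69, 85, 91]
pop() → 21: heap contents = [46, 69, 85, 91]
pop() → 46: heap contents = [69, 85, 91]
push(20): heap contents = [20, 69, 85, 91]
push(45): heap contents = [20, 45, 69, 85, 91]

Answer: 14 21 46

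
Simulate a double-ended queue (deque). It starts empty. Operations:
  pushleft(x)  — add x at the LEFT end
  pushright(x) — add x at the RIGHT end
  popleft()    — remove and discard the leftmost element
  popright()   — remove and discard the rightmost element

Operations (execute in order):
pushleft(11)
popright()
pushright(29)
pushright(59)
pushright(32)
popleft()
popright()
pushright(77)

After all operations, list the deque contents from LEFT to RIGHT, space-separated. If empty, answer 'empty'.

Answer: 59 77

Derivation:
pushleft(11): [11]
popright(): []
pushright(29): [29]
pushright(59): [29, 59]
pushright(32): [29, 59, 32]
popleft(): [59, 32]
popright(): [59]
pushright(77): [59, 77]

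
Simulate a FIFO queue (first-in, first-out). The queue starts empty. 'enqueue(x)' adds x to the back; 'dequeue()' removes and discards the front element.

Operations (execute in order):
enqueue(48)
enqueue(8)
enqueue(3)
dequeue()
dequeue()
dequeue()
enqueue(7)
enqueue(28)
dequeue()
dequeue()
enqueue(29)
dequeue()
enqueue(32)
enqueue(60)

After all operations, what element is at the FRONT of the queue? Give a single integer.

Answer: 32

Derivation:
enqueue(48): queue = [48]
enqueue(8): queue = [48, 8]
enqueue(3): queue = [48, 8, 3]
dequeue(): queue = [8, 3]
dequeue(): queue = [3]
dequeue(): queue = []
enqueue(7): queue = [7]
enqueue(28): queue = [7, 28]
dequeue(): queue = [28]
dequeue(): queue = []
enqueue(29): queue = [29]
dequeue(): queue = []
enqueue(32): queue = [32]
enqueue(60): queue = [32, 60]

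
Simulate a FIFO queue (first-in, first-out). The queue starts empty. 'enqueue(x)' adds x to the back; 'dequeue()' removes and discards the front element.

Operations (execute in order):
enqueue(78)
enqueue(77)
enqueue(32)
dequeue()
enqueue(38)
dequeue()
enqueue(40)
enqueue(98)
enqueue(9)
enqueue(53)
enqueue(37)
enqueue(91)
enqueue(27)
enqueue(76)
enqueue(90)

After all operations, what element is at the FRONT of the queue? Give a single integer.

Answer: 32

Derivation:
enqueue(78): queue = [78]
enqueue(77): queue = [78, 77]
enqueue(32): queue = [78, 77, 32]
dequeue(): queue = [77, 32]
enqueue(38): queue = [77, 32, 38]
dequeue(): queue = [32, 38]
enqueue(40): queue = [32, 38, 40]
enqueue(98): queue = [32, 38, 40, 98]
enqueue(9): queue = [32, 38, 40, 98, 9]
enqueue(53): queue = [32, 38, 40, 98, 9, 53]
enqueue(37): queue = [32, 38, 40, 98, 9, 53, 37]
enqueue(91): queue = [32, 38, 40, 98, 9, 53, 37, 91]
enqueue(27): queue = [32, 38, 40, 98, 9, 53, 37, 91, 27]
enqueue(76): queue = [32, 38, 40, 98, 9, 53, 37, 91, 27, 76]
enqueue(90): queue = [32, 38, 40, 98, 9, 53, 37, 91, 27, 76, 90]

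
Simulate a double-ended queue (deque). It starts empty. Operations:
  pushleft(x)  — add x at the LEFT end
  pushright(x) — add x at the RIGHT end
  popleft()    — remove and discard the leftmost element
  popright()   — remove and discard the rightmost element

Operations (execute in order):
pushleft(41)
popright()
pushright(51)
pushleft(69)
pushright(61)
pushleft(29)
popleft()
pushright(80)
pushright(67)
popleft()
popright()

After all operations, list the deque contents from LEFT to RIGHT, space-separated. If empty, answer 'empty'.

pushleft(41): [41]
popright(): []
pushright(51): [51]
pushleft(69): [69, 51]
pushright(61): [69, 51, 61]
pushleft(29): [29, 69, 51, 61]
popleft(): [69, 51, 61]
pushright(80): [69, 51, 61, 80]
pushright(67): [69, 51, 61, 80, 67]
popleft(): [51, 61, 80, 67]
popright(): [51, 61, 80]

Answer: 51 61 80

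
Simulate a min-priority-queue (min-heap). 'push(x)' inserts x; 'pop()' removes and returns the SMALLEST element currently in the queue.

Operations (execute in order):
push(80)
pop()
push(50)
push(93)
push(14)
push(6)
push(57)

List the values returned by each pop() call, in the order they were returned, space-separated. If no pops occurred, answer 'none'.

push(80): heap contents = [80]
pop() → 80: heap contents = []
push(50): heap contents = [50]
push(93): heap contents = [50, 93]
push(14): heap contents = [14, 50, 93]
push(6): heap contents = [6, 14, 50, 93]
push(57): heap contents = [6, 14, 50, 57, 93]

Answer: 80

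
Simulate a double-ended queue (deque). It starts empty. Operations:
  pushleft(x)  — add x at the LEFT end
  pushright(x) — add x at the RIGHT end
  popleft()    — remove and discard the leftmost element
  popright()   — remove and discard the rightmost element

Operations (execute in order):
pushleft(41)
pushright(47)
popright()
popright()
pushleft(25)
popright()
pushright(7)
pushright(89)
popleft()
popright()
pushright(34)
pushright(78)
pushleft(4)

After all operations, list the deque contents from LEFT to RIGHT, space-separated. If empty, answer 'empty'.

Answer: 4 34 78

Derivation:
pushleft(41): [41]
pushright(47): [41, 47]
popright(): [41]
popright(): []
pushleft(25): [25]
popright(): []
pushright(7): [7]
pushright(89): [7, 89]
popleft(): [89]
popright(): []
pushright(34): [34]
pushright(78): [34, 78]
pushleft(4): [4, 34, 78]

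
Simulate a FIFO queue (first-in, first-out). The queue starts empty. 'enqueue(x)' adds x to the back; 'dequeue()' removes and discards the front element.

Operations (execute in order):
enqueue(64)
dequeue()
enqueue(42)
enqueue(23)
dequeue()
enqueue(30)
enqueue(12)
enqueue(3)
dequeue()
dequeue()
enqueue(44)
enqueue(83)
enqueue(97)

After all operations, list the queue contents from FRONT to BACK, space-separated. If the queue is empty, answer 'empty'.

Answer: 12 3 44 83 97

Derivation:
enqueue(64): [64]
dequeue(): []
enqueue(42): [42]
enqueue(23): [42, 23]
dequeue(): [23]
enqueue(30): [23, 30]
enqueue(12): [23, 30, 12]
enqueue(3): [23, 30, 12, 3]
dequeue(): [30, 12, 3]
dequeue(): [12, 3]
enqueue(44): [12, 3, 44]
enqueue(83): [12, 3, 44, 83]
enqueue(97): [12, 3, 44, 83, 97]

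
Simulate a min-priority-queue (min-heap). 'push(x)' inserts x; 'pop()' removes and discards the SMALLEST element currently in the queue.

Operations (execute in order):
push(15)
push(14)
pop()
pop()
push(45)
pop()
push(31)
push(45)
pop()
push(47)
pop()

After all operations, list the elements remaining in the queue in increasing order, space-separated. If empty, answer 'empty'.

push(15): heap contents = [15]
push(14): heap contents = [14, 15]
pop() → 14: heap contents = [15]
pop() → 15: heap contents = []
push(45): heap contents = [45]
pop() → 45: heap contents = []
push(31): heap contents = [31]
push(45): heap contents = [31, 45]
pop() → 31: heap contents = [45]
push(47): heap contents = [45, 47]
pop() → 45: heap contents = [47]

Answer: 47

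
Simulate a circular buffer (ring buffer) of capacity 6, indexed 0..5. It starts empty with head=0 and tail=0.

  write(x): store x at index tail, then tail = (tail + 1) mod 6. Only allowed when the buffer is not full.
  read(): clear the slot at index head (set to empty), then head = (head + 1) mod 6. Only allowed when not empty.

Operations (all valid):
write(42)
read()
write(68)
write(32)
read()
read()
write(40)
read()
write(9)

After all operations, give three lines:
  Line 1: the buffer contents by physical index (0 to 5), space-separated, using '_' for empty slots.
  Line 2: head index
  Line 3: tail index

write(42): buf=[42 _ _ _ _ _], head=0, tail=1, size=1
read(): buf=[_ _ _ _ _ _], head=1, tail=1, size=0
write(68): buf=[_ 68 _ _ _ _], head=1, tail=2, size=1
write(32): buf=[_ 68 32 _ _ _], head=1, tail=3, size=2
read(): buf=[_ _ 32 _ _ _], head=2, tail=3, size=1
read(): buf=[_ _ _ _ _ _], head=3, tail=3, size=0
write(40): buf=[_ _ _ 40 _ _], head=3, tail=4, size=1
read(): buf=[_ _ _ _ _ _], head=4, tail=4, size=0
write(9): buf=[_ _ _ _ 9 _], head=4, tail=5, size=1

Answer: _ _ _ _ 9 _
4
5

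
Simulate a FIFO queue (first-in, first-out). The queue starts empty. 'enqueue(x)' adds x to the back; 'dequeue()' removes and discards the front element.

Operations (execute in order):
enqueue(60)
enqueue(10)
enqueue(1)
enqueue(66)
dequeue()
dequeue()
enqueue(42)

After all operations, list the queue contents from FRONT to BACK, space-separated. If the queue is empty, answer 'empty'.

Answer: 1 66 42

Derivation:
enqueue(60): [60]
enqueue(10): [60, 10]
enqueue(1): [60, 10, 1]
enqueue(66): [60, 10, 1, 66]
dequeue(): [10, 1, 66]
dequeue(): [1, 66]
enqueue(42): [1, 66, 42]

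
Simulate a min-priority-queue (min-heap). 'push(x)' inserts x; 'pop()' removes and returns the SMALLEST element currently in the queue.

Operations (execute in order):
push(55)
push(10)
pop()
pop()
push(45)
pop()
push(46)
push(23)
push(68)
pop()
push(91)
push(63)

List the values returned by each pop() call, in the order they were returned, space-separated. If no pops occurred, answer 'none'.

Answer: 10 55 45 23

Derivation:
push(55): heap contents = [55]
push(10): heap contents = [10, 55]
pop() → 10: heap contents = [55]
pop() → 55: heap contents = []
push(45): heap contents = [45]
pop() → 45: heap contents = []
push(46): heap contents = [46]
push(23): heap contents = [23, 46]
push(68): heap contents = [23, 46, 68]
pop() → 23: heap contents = [46, 68]
push(91): heap contents = [46, 68, 91]
push(63): heap contents = [46, 63, 68, 91]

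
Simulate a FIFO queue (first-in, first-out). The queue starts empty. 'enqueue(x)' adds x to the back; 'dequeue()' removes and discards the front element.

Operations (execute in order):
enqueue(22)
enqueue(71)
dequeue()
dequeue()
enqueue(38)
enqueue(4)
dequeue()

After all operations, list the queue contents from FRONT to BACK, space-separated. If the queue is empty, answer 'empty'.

enqueue(22): [22]
enqueue(71): [22, 71]
dequeue(): [71]
dequeue(): []
enqueue(38): [38]
enqueue(4): [38, 4]
dequeue(): [4]

Answer: 4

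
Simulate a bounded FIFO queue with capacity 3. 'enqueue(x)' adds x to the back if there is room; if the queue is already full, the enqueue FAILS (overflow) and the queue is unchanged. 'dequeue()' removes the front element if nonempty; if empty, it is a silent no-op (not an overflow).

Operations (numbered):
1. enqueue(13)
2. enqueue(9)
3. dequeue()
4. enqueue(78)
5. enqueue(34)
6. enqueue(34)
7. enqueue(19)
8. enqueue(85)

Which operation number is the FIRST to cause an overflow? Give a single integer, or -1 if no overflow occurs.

Answer: 6

Derivation:
1. enqueue(13): size=1
2. enqueue(9): size=2
3. dequeue(): size=1
4. enqueue(78): size=2
5. enqueue(34): size=3
6. enqueue(34): size=3=cap → OVERFLOW (fail)
7. enqueue(19): size=3=cap → OVERFLOW (fail)
8. enqueue(85): size=3=cap → OVERFLOW (fail)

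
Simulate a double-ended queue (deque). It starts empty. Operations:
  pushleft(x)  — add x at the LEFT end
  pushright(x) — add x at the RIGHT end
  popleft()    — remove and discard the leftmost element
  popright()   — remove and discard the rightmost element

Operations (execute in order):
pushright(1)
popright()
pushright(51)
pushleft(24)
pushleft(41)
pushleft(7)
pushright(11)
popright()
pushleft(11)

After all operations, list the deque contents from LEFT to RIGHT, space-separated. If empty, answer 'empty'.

pushright(1): [1]
popright(): []
pushright(51): [51]
pushleft(24): [24, 51]
pushleft(41): [41, 24, 51]
pushleft(7): [7, 41, 24, 51]
pushright(11): [7, 41, 24, 51, 11]
popright(): [7, 41, 24, 51]
pushleft(11): [11, 7, 41, 24, 51]

Answer: 11 7 41 24 51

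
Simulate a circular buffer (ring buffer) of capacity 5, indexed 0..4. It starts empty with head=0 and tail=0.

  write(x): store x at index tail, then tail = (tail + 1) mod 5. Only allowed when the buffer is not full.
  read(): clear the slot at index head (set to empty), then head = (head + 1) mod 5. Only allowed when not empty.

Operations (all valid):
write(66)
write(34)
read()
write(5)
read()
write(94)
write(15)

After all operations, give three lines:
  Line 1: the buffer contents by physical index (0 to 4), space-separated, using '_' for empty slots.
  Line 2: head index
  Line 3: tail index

Answer: _ _ 5 94 15
2
0

Derivation:
write(66): buf=[66 _ _ _ _], head=0, tail=1, size=1
write(34): buf=[66 34 _ _ _], head=0, tail=2, size=2
read(): buf=[_ 34 _ _ _], head=1, tail=2, size=1
write(5): buf=[_ 34 5 _ _], head=1, tail=3, size=2
read(): buf=[_ _ 5 _ _], head=2, tail=3, size=1
write(94): buf=[_ _ 5 94 _], head=2, tail=4, size=2
write(15): buf=[_ _ 5 94 15], head=2, tail=0, size=3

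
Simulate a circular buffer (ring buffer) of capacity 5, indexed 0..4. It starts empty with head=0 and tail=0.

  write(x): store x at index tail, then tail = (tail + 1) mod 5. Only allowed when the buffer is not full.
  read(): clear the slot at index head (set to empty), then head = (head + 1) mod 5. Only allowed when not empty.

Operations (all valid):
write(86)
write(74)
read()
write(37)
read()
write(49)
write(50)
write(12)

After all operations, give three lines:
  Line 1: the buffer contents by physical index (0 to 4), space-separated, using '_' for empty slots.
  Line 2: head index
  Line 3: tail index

Answer: 12 _ 37 49 50
2
1

Derivation:
write(86): buf=[86 _ _ _ _], head=0, tail=1, size=1
write(74): buf=[86 74 _ _ _], head=0, tail=2, size=2
read(): buf=[_ 74 _ _ _], head=1, tail=2, size=1
write(37): buf=[_ 74 37 _ _], head=1, tail=3, size=2
read(): buf=[_ _ 37 _ _], head=2, tail=3, size=1
write(49): buf=[_ _ 37 49 _], head=2, tail=4, size=2
write(50): buf=[_ _ 37 49 50], head=2, tail=0, size=3
write(12): buf=[12 _ 37 49 50], head=2, tail=1, size=4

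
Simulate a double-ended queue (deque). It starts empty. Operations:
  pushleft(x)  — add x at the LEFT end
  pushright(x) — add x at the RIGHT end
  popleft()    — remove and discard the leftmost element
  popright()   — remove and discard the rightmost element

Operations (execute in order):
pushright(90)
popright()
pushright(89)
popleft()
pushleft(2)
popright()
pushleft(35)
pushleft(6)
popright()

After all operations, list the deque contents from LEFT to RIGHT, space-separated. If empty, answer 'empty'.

pushright(90): [90]
popright(): []
pushright(89): [89]
popleft(): []
pushleft(2): [2]
popright(): []
pushleft(35): [35]
pushleft(6): [6, 35]
popright(): [6]

Answer: 6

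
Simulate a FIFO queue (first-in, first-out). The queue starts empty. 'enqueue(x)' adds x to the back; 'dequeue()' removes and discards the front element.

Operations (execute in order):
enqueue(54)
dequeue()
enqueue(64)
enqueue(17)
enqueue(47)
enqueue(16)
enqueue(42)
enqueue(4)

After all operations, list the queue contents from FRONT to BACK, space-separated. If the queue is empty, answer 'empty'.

Answer: 64 17 47 16 42 4

Derivation:
enqueue(54): [54]
dequeue(): []
enqueue(64): [64]
enqueue(17): [64, 17]
enqueue(47): [64, 17, 47]
enqueue(16): [64, 17, 47, 16]
enqueue(42): [64, 17, 47, 16, 42]
enqueue(4): [64, 17, 47, 16, 42, 4]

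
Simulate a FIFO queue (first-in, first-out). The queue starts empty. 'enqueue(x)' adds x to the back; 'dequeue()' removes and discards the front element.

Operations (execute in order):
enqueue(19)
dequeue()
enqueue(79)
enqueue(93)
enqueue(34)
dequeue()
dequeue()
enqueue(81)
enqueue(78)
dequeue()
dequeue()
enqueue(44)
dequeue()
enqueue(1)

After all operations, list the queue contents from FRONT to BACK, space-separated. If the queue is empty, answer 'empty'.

Answer: 44 1

Derivation:
enqueue(19): [19]
dequeue(): []
enqueue(79): [79]
enqueue(93): [79, 93]
enqueue(34): [79, 93, 34]
dequeue(): [93, 34]
dequeue(): [34]
enqueue(81): [34, 81]
enqueue(78): [34, 81, 78]
dequeue(): [81, 78]
dequeue(): [78]
enqueue(44): [78, 44]
dequeue(): [44]
enqueue(1): [44, 1]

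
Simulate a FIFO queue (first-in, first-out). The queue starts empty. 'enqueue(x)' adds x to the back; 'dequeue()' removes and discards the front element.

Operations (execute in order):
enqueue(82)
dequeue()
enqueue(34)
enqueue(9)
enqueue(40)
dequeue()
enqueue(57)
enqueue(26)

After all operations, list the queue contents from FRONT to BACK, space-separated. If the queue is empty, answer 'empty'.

Answer: 9 40 57 26

Derivation:
enqueue(82): [82]
dequeue(): []
enqueue(34): [34]
enqueue(9): [34, 9]
enqueue(40): [34, 9, 40]
dequeue(): [9, 40]
enqueue(57): [9, 40, 57]
enqueue(26): [9, 40, 57, 26]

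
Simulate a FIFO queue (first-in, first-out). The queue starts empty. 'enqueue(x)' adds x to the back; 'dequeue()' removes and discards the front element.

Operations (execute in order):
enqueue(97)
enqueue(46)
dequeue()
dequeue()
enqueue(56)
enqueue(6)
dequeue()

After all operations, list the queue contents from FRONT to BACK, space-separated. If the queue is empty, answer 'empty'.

enqueue(97): [97]
enqueue(46): [97, 46]
dequeue(): [46]
dequeue(): []
enqueue(56): [56]
enqueue(6): [56, 6]
dequeue(): [6]

Answer: 6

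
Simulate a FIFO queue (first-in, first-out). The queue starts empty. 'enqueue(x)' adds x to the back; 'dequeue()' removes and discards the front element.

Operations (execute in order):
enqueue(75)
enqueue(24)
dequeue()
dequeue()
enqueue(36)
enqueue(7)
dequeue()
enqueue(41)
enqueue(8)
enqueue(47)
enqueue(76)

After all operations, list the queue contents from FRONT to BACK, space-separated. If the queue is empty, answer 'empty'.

enqueue(75): [75]
enqueue(24): [75, 24]
dequeue(): [24]
dequeue(): []
enqueue(36): [36]
enqueue(7): [36, 7]
dequeue(): [7]
enqueue(41): [7, 41]
enqueue(8): [7, 41, 8]
enqueue(47): [7, 41, 8, 47]
enqueue(76): [7, 41, 8, 47, 76]

Answer: 7 41 8 47 76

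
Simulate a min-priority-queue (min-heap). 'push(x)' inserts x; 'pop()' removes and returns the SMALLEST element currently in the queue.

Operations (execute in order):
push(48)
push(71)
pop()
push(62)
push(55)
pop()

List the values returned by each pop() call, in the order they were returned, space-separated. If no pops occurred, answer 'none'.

Answer: 48 55

Derivation:
push(48): heap contents = [48]
push(71): heap contents = [48, 71]
pop() → 48: heap contents = [71]
push(62): heap contents = [62, 71]
push(55): heap contents = [55, 62, 71]
pop() → 55: heap contents = [62, 71]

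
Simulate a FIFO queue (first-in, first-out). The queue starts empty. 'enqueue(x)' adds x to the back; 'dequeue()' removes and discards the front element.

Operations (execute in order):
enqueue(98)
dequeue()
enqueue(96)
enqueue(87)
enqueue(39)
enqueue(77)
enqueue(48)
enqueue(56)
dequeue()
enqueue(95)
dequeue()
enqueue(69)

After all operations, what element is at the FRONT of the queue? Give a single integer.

Answer: 39

Derivation:
enqueue(98): queue = [98]
dequeue(): queue = []
enqueue(96): queue = [96]
enqueue(87): queue = [96, 87]
enqueue(39): queue = [96, 87, 39]
enqueue(77): queue = [96, 87, 39, 77]
enqueue(48): queue = [96, 87, 39, 77, 48]
enqueue(56): queue = [96, 87, 39, 77, 48, 56]
dequeue(): queue = [87, 39, 77, 48, 56]
enqueue(95): queue = [87, 39, 77, 48, 56, 95]
dequeue(): queue = [39, 77, 48, 56, 95]
enqueue(69): queue = [39, 77, 48, 56, 95, 69]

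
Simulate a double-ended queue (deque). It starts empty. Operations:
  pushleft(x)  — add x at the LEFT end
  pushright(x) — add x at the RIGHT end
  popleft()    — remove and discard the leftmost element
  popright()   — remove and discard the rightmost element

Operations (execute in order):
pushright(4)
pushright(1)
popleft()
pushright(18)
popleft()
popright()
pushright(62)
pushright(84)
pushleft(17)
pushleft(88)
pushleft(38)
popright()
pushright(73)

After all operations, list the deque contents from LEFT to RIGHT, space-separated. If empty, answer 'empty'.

pushright(4): [4]
pushright(1): [4, 1]
popleft(): [1]
pushright(18): [1, 18]
popleft(): [18]
popright(): []
pushright(62): [62]
pushright(84): [62, 84]
pushleft(17): [17, 62, 84]
pushleft(88): [88, 17, 62, 84]
pushleft(38): [38, 88, 17, 62, 84]
popright(): [38, 88, 17, 62]
pushright(73): [38, 88, 17, 62, 73]

Answer: 38 88 17 62 73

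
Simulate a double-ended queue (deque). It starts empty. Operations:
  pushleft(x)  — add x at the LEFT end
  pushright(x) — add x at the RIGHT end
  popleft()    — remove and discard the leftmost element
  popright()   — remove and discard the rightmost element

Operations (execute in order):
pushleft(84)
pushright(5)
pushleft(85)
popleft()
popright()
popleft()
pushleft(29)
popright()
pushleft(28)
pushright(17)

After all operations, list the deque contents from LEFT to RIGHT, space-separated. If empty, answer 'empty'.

Answer: 28 17

Derivation:
pushleft(84): [84]
pushright(5): [84, 5]
pushleft(85): [85, 84, 5]
popleft(): [84, 5]
popright(): [84]
popleft(): []
pushleft(29): [29]
popright(): []
pushleft(28): [28]
pushright(17): [28, 17]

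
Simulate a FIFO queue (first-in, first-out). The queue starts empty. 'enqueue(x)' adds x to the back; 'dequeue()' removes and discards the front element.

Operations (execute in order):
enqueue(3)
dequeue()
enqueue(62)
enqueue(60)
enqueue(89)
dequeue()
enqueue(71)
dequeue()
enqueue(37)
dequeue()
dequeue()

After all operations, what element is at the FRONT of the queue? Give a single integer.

Answer: 37

Derivation:
enqueue(3): queue = [3]
dequeue(): queue = []
enqueue(62): queue = [62]
enqueue(60): queue = [62, 60]
enqueue(89): queue = [62, 60, 89]
dequeue(): queue = [60, 89]
enqueue(71): queue = [60, 89, 71]
dequeue(): queue = [89, 71]
enqueue(37): queue = [89, 71, 37]
dequeue(): queue = [71, 37]
dequeue(): queue = [37]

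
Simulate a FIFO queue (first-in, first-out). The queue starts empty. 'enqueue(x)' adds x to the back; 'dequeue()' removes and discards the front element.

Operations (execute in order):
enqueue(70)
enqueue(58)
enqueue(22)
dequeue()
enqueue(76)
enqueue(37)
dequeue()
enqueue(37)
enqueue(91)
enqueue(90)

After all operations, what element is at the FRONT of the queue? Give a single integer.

enqueue(70): queue = [70]
enqueue(58): queue = [70, 58]
enqueue(22): queue = [70, 58, 22]
dequeue(): queue = [58, 22]
enqueue(76): queue = [58, 22, 76]
enqueue(37): queue = [58, 22, 76, 37]
dequeue(): queue = [22, 76, 37]
enqueue(37): queue = [22, 76, 37, 37]
enqueue(91): queue = [22, 76, 37, 37, 91]
enqueue(90): queue = [22, 76, 37, 37, 91, 90]

Answer: 22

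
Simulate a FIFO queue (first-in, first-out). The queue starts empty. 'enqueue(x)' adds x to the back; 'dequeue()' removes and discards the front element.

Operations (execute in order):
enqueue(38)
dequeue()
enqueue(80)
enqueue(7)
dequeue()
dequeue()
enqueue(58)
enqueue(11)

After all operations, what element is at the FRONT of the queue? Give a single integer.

enqueue(38): queue = [38]
dequeue(): queue = []
enqueue(80): queue = [80]
enqueue(7): queue = [80, 7]
dequeue(): queue = [7]
dequeue(): queue = []
enqueue(58): queue = [58]
enqueue(11): queue = [58, 11]

Answer: 58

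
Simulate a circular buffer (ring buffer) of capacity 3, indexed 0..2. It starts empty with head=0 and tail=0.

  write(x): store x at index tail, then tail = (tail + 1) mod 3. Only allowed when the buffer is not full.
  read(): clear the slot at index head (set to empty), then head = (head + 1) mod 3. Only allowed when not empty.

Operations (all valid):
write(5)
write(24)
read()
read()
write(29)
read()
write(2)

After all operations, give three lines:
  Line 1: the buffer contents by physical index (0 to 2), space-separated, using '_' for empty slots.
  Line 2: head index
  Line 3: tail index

Answer: 2 _ _
0
1

Derivation:
write(5): buf=[5 _ _], head=0, tail=1, size=1
write(24): buf=[5 24 _], head=0, tail=2, size=2
read(): buf=[_ 24 _], head=1, tail=2, size=1
read(): buf=[_ _ _], head=2, tail=2, size=0
write(29): buf=[_ _ 29], head=2, tail=0, size=1
read(): buf=[_ _ _], head=0, tail=0, size=0
write(2): buf=[2 _ _], head=0, tail=1, size=1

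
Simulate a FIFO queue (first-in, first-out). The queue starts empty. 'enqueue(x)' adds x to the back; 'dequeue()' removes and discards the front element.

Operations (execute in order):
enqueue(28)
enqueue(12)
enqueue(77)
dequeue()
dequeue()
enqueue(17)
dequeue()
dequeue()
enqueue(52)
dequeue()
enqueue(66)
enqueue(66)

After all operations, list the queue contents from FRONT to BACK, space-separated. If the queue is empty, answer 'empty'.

Answer: 66 66

Derivation:
enqueue(28): [28]
enqueue(12): [28, 12]
enqueue(77): [28, 12, 77]
dequeue(): [12, 77]
dequeue(): [77]
enqueue(17): [77, 17]
dequeue(): [17]
dequeue(): []
enqueue(52): [52]
dequeue(): []
enqueue(66): [66]
enqueue(66): [66, 66]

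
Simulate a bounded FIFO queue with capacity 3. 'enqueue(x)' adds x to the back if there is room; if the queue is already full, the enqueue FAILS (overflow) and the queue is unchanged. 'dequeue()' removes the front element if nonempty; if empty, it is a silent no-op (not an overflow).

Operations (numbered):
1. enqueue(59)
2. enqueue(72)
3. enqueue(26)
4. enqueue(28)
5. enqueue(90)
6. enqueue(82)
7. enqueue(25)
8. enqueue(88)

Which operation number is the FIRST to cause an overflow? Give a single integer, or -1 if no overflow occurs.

1. enqueue(59): size=1
2. enqueue(72): size=2
3. enqueue(26): size=3
4. enqueue(28): size=3=cap → OVERFLOW (fail)
5. enqueue(90): size=3=cap → OVERFLOW (fail)
6. enqueue(82): size=3=cap → OVERFLOW (fail)
7. enqueue(25): size=3=cap → OVERFLOW (fail)
8. enqueue(88): size=3=cap → OVERFLOW (fail)

Answer: 4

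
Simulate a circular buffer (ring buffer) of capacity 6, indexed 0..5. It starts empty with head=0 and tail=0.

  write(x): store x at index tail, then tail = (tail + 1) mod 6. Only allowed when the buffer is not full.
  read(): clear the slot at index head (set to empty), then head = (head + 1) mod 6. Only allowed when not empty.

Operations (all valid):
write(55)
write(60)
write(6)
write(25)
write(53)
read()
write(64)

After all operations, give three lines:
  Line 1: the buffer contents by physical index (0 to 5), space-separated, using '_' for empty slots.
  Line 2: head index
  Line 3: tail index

Answer: _ 60 6 25 53 64
1
0

Derivation:
write(55): buf=[55 _ _ _ _ _], head=0, tail=1, size=1
write(60): buf=[55 60 _ _ _ _], head=0, tail=2, size=2
write(6): buf=[55 60 6 _ _ _], head=0, tail=3, size=3
write(25): buf=[55 60 6 25 _ _], head=0, tail=4, size=4
write(53): buf=[55 60 6 25 53 _], head=0, tail=5, size=5
read(): buf=[_ 60 6 25 53 _], head=1, tail=5, size=4
write(64): buf=[_ 60 6 25 53 64], head=1, tail=0, size=5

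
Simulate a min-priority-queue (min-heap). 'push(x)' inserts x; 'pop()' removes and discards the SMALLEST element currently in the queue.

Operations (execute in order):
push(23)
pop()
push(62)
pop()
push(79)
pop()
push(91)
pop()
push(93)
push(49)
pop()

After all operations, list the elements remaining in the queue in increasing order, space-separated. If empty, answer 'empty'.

Answer: 93

Derivation:
push(23): heap contents = [23]
pop() → 23: heap contents = []
push(62): heap contents = [62]
pop() → 62: heap contents = []
push(79): heap contents = [79]
pop() → 79: heap contents = []
push(91): heap contents = [91]
pop() → 91: heap contents = []
push(93): heap contents = [93]
push(49): heap contents = [49, 93]
pop() → 49: heap contents = [93]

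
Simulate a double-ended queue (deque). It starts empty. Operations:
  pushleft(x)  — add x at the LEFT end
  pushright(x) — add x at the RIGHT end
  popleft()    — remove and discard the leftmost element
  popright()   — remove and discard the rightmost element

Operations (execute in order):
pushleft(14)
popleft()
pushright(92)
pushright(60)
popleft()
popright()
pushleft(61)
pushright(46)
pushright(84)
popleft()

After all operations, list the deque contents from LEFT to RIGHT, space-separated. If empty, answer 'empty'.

Answer: 46 84

Derivation:
pushleft(14): [14]
popleft(): []
pushright(92): [92]
pushright(60): [92, 60]
popleft(): [60]
popright(): []
pushleft(61): [61]
pushright(46): [61, 46]
pushright(84): [61, 46, 84]
popleft(): [46, 84]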